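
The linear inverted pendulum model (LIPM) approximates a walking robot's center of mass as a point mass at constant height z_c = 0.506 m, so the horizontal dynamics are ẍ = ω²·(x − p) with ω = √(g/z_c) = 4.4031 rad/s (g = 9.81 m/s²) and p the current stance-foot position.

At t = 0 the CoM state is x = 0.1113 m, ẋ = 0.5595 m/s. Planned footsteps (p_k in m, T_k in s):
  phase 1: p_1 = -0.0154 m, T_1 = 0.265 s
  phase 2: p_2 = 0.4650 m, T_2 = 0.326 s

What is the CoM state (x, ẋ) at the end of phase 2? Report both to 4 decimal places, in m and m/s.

x = 1.1108, ẋ = 3.3471

phase 1: p=-0.0154, T=0.265, ωT=1.166822, cosh=1.761561, sinh=1.450206; start (x,ẋ)=(0.111300, 0.559500) → end (x,ẋ)=(0.392067, 1.794624)
phase 2: p=0.4650, T=0.326, ωT=1.435411, cosh=2.219694, sinh=1.981676; start (x,ẋ)=(0.392067, 1.794624) → end (x,ẋ)=(1.110806, 3.347137)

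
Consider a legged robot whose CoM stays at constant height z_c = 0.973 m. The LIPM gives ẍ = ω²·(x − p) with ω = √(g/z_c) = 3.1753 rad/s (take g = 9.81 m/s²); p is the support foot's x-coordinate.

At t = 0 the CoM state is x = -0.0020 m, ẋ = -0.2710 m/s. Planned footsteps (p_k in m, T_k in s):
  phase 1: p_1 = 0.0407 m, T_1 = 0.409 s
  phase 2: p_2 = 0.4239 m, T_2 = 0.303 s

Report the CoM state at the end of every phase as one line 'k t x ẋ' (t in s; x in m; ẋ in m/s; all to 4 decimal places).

phase 1: p=0.0407, T=0.409, ωT=1.298698, cosh=1.968704, sinh=1.695817; start (x,ẋ)=(-0.002000, -0.271000) → end (x,ẋ)=(-0.188095, -0.763447)
phase 2: p=0.4239, T=0.303, ωT=0.962116, cosh=1.499656, sinh=1.117572; start (x,ẋ)=(-0.188095, -0.763447) → end (x,ẋ)=(-0.762584, -3.316651)

1 0.4090 -0.1881 -0.7634
2 0.7120 -0.7626 -3.3167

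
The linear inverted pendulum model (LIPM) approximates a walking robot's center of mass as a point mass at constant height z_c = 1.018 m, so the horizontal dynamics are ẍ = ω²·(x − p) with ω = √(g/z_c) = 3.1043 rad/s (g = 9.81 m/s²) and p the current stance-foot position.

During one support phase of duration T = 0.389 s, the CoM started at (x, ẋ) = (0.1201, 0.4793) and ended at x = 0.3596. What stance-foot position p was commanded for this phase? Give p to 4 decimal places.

p = 0.1148

ωT = 3.1043·0.389 = 1.207573; cosh(ωT) = 1.822138, sinh(ωT) = 1.523216
x(T) = p + (x₀−p)·cosh(ωT) + (ẋ₀/ω)·sinh(ωT) ⇒ p·(1 − cosh) = x(T) − x₀·cosh − (ẋ₀/ω)·sinh
numerator   = 0.3596 − (0.1201)·1.822138 − (0.4793/3.1043)·1.523216 = -0.094421
denominator = 1 − 1.822138 = -0.822138
p = -0.094421 / -0.822138 = 0.1148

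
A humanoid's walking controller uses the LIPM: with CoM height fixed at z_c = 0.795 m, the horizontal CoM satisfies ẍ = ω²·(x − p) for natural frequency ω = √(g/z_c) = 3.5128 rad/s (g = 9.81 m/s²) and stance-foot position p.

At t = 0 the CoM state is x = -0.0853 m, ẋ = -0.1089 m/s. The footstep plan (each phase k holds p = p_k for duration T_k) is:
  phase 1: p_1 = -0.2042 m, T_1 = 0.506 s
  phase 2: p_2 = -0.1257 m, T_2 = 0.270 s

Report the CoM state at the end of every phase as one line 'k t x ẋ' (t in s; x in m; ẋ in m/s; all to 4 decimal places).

1 0.5060 0.0684 0.8687
2 0.7760 0.4338 2.0378

phase 1: p=-0.2042, T=0.506, ωT=1.777477, cosh=3.041989, sinh=2.872924; start (x,ẋ)=(-0.085300, -0.108900) → end (x,ẋ)=(0.068429, 0.868667)
phase 2: p=-0.1257, T=0.270, ωT=0.948456, cosh=1.484530, sinh=1.097191; start (x,ẋ)=(0.068429, 0.868667) → end (x,ẋ)=(0.433811, 2.037777)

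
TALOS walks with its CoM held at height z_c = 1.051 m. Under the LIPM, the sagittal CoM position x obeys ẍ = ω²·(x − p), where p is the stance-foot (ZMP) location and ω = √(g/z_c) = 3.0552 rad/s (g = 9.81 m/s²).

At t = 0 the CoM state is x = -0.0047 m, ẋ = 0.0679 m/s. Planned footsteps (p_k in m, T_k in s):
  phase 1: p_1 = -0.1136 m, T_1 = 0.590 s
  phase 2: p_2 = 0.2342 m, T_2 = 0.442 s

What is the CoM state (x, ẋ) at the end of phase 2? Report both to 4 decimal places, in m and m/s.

x = 1.0544, ẋ = 2.7700

phase 1: p=-0.1136, T=0.590, ωT=1.802568, cosh=3.115039, sinh=2.950164; start (x,ẋ)=(-0.004700, 0.067900) → end (x,ẋ)=(0.291193, 1.193064)
phase 2: p=0.2342, T=0.442, ωT=1.350398, cosh=2.059050, sinh=1.799913; start (x,ẋ)=(0.291193, 1.193064) → end (x,ẋ)=(1.054423, 2.769990)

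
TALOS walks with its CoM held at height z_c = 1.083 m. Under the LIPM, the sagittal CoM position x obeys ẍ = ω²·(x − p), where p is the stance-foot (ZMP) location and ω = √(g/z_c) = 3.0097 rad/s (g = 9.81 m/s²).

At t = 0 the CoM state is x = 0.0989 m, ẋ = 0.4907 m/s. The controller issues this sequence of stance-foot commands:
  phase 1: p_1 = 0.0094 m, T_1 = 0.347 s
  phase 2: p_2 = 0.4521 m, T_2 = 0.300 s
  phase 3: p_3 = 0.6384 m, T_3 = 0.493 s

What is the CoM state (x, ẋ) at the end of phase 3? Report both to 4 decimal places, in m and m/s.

phase 1: p=0.0094, T=0.347, ωT=1.044366, cosh=1.596755, sinh=1.244841; start (x,ẋ)=(0.098900, 0.490700) → end (x,ẋ)=(0.355268, 1.118848)
phase 2: p=0.4521, T=0.300, ωT=0.902910, cosh=1.436080, sinh=1.030691; start (x,ẋ)=(0.355268, 1.118848) → end (x,ẋ)=(0.696198, 1.306375)
phase 3: p=0.6384, T=0.493, ωT=1.483782, cosh=2.318185, sinh=2.091407; start (x,ẋ)=(0.696198, 1.306375) → end (x,ẋ)=(1.680172, 3.392230)

x = 1.6802, ẋ = 3.3922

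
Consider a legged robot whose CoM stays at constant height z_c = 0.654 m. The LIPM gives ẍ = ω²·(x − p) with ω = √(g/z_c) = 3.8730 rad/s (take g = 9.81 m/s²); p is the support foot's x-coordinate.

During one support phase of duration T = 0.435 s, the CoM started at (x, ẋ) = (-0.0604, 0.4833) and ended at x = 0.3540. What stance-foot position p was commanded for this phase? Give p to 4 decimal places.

ωT = 3.8730·0.435 = 1.684755; cosh(ωT) = 2.788310, sinh(ωT) = 2.602820
x(T) = p + (x₀−p)·cosh(ωT) + (ẋ₀/ω)·sinh(ωT) ⇒ p·(1 − cosh) = x(T) − x₀·cosh − (ẋ₀/ω)·sinh
numerator   = 0.3540 − (-0.0604)·2.788310 − (0.4833/3.8730)·2.602820 = 0.197616
denominator = 1 − 2.788310 = -1.788310
p = 0.197616 / -1.788310 = -0.1105

p = -0.1105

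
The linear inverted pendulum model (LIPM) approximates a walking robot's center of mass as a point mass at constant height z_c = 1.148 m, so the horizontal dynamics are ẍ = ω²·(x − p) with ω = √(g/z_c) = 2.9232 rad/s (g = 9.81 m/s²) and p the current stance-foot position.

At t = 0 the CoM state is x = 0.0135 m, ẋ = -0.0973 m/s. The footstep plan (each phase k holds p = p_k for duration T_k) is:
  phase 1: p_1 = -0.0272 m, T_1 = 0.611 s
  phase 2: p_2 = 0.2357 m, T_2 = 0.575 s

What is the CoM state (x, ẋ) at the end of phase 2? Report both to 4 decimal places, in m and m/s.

x = -0.3747, ẋ = -1.6481

phase 1: p=-0.0272, T=0.611, ωT=1.786075, cosh=3.066804, sinh=2.899187; start (x,ẋ)=(0.013500, -0.097300) → end (x,ẋ)=(0.001118, 0.046529)
phase 2: p=0.2357, T=0.575, ωT=1.680840, cosh=2.778141, sinh=2.591924; start (x,ẋ)=(0.001118, 0.046529) → end (x,ẋ)=(-0.374746, -1.648096)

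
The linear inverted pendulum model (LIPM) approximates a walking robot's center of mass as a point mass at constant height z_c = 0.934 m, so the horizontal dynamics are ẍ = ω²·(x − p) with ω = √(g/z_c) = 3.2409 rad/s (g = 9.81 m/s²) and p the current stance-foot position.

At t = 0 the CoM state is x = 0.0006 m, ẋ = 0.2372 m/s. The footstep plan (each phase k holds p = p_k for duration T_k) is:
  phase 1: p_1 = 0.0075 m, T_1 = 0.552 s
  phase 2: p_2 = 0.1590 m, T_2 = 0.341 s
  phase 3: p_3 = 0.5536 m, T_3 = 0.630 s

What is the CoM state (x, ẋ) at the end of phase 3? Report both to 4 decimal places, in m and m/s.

x = 1.8558, ẋ = 4.4093

phase 1: p=0.0075, T=0.552, ωT=1.788977, cosh=3.075229, sinh=2.908098; start (x,ẋ)=(0.000600, 0.237200) → end (x,ẋ)=(0.199123, 0.664413)
phase 2: p=0.1590, T=0.341, ωT=1.105147, cosh=1.675415, sinh=1.344253; start (x,ẋ)=(0.199123, 0.664413) → end (x,ẋ)=(0.501807, 1.287968)
phase 3: p=0.5536, T=0.630, ωT=2.041767, cosh=3.917005, sinh=3.787206; start (x,ẋ)=(0.501807, 1.287968) → end (x,ẋ)=(1.855801, 4.409269)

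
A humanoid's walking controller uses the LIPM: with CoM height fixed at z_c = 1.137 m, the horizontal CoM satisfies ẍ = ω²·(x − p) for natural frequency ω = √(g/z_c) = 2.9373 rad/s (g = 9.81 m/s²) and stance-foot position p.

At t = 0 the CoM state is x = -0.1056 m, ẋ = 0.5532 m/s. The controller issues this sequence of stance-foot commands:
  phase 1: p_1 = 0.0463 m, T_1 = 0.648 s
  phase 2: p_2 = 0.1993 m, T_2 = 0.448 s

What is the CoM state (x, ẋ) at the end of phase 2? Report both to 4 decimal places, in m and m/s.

x = 0.3424, ẋ = 0.5809

phase 1: p=0.0463, T=0.648, ωT=1.903370, cosh=3.428766, sinh=3.279701; start (x,ẋ)=(-0.105600, 0.553200) → end (x,ẋ)=(0.143157, 0.433470)
phase 2: p=0.1993, T=0.448, ωT=1.315910, cosh=1.998187, sinh=1.729957; start (x,ẋ)=(0.143157, 0.433470) → end (x,ẋ)=(0.342413, 0.580868)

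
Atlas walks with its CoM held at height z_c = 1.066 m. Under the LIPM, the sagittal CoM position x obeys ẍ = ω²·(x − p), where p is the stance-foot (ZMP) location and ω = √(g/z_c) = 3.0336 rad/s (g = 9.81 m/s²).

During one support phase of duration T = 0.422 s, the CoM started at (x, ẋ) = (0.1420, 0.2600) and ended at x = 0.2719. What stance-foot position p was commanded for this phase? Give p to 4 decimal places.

ωT = 3.0336·0.422 = 1.280179; cosh(ωT) = 1.937636, sinh(ωT) = 1.659648
x(T) = p + (x₀−p)·cosh(ωT) + (ẋ₀/ω)·sinh(ωT) ⇒ p·(1 − cosh) = x(T) − x₀·cosh − (ẋ₀/ω)·sinh
numerator   = 0.2719 − (0.1420)·1.937636 − (0.2600/3.0336)·1.659648 = -0.145487
denominator = 1 − 1.937636 = -0.937636
p = -0.145487 / -0.937636 = 0.1552

p = 0.1552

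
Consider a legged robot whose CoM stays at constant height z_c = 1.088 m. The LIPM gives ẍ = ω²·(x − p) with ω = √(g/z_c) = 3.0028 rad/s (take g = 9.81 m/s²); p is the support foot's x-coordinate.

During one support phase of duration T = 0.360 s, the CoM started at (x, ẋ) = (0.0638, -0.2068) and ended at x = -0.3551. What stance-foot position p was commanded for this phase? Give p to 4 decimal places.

ωT = 3.0028·0.360 = 1.081008; cosh(ωT) = 1.643451, sinh(ωT) = 1.304198
x(T) = p + (x₀−p)·cosh(ωT) + (ẋ₀/ω)·sinh(ωT) ⇒ p·(1 − cosh) = x(T) − x₀·cosh − (ẋ₀/ω)·sinh
numerator   = -0.3551 − (0.0638)·1.643451 − (-0.2068/3.0028)·1.304198 = -0.370133
denominator = 1 − 1.643451 = -0.643451
p = -0.370133 / -0.643451 = 0.5752

p = 0.5752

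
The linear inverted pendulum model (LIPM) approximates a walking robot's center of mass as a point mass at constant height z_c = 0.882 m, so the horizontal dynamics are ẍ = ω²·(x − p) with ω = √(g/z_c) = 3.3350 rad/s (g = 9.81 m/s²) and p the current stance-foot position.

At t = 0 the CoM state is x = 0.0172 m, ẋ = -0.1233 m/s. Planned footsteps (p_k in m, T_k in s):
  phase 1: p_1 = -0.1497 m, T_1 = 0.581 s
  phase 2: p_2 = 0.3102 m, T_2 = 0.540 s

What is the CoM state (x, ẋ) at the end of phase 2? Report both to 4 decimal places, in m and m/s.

x = 1.6131, ẋ = 4.5824

phase 1: p=-0.1497, T=0.581, ωT=1.937635, cosh=3.543179, sinh=3.399134; start (x,ẋ)=(0.017200, -0.123300) → end (x,ẋ)=(0.315985, 1.455123)
phase 2: p=0.3102, T=0.540, ωT=1.800900, cosh=3.110122, sinh=2.944972; start (x,ẋ)=(0.315985, 1.455123) → end (x,ẋ)=(1.613140, 4.582433)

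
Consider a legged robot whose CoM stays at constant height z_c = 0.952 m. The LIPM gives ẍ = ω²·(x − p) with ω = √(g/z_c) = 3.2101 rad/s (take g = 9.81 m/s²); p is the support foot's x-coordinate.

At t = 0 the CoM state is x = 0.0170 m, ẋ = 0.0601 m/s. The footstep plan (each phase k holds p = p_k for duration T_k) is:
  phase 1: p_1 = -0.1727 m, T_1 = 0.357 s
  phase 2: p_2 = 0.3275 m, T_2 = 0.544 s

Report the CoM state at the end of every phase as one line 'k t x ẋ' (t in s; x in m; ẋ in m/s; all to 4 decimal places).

1 0.3570 0.1823 0.9651
2 0.9010 0.7341 1.5550

phase 1: p=-0.1727, T=0.357, ωT=1.146006, cosh=1.731754, sinh=1.413850; start (x,ẋ)=(0.017000, 0.060100) → end (x,ẋ)=(0.182284, 0.965051)
phase 2: p=0.3275, T=0.544, ωT=1.746294, cosh=2.953868, sinh=2.779449; start (x,ẋ)=(0.182284, 0.965051) → end (x,ẋ)=(0.734135, 1.554970)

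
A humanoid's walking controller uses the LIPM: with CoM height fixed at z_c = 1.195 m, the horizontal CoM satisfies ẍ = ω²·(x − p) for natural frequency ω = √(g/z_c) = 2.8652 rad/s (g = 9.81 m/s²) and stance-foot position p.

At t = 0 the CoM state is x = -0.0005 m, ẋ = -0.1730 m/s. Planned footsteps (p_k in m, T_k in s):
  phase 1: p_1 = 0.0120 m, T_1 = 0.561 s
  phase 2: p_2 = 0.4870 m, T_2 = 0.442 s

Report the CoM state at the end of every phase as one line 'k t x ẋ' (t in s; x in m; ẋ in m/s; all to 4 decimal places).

1 0.5610 -0.1650 -0.5347
2 1.0030 -1.0664 -4.0750

phase 1: p=0.0120, T=0.561, ωT=1.607377, cosh=2.595060, sinh=2.394647; start (x,ẋ)=(-0.000500, -0.173000) → end (x,ẋ)=(-0.165026, -0.534710)
phase 2: p=0.4870, T=0.442, ωT=1.266418, cosh=1.914981, sinh=1.633141; start (x,ẋ)=(-0.165026, -0.534710) → end (x,ẋ)=(-1.066398, -4.074970)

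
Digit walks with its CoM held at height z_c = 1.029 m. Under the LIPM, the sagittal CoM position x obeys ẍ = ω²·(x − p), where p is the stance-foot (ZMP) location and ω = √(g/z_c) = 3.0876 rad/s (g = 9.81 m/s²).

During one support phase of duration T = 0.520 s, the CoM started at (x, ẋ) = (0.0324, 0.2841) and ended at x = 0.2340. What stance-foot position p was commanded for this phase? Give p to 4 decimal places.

ωT = 3.0876·0.520 = 1.605552; cosh(ωT) = 2.590693, sinh(ωT) = 2.389915
x(T) = p + (x₀−p)·cosh(ωT) + (ẋ₀/ω)·sinh(ωT) ⇒ p·(1 − cosh) = x(T) − x₀·cosh − (ẋ₀/ω)·sinh
numerator   = 0.2340 − (0.0324)·2.590693 − (0.2841/3.0876)·2.389915 = -0.069842
denominator = 1 − 2.590693 = -1.590693
p = -0.069842 / -1.590693 = 0.0439

p = 0.0439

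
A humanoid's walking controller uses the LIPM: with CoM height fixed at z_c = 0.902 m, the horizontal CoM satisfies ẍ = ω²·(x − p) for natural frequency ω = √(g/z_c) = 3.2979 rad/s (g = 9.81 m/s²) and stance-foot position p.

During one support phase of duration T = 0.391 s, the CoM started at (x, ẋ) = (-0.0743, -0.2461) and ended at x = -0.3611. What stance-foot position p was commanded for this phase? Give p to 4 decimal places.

p = 0.0952

ωT = 3.2979·0.391 = 1.289479; cosh(ωT) = 1.953154, sinh(ωT) = 1.677740
x(T) = p + (x₀−p)·cosh(ωT) + (ẋ₀/ω)·sinh(ωT) ⇒ p·(1 − cosh) = x(T) − x₀·cosh − (ẋ₀/ω)·sinh
numerator   = -0.3611 − (-0.0743)·1.953154 − (-0.2461/3.2979)·1.677740 = -0.090782
denominator = 1 − 1.953154 = -0.953154
p = -0.090782 / -0.953154 = 0.0952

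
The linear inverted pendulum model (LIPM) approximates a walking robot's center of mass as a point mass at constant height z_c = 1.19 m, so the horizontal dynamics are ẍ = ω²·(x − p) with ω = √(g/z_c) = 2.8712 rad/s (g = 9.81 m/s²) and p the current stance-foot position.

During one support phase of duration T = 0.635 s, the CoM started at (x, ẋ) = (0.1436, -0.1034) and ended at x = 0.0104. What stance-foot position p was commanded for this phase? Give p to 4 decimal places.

p = 0.1549

ωT = 2.8712·0.635 = 1.823212; cosh(ωT) = 3.176610, sinh(ωT) = 3.015104
x(T) = p + (x₀−p)·cosh(ωT) + (ẋ₀/ω)·sinh(ωT) ⇒ p·(1 − cosh) = x(T) − x₀·cosh − (ẋ₀/ω)·sinh
numerator   = 0.0104 − (0.1436)·3.176610 − (-0.1034/2.8712)·3.015104 = -0.337179
denominator = 1 − 3.176610 = -2.176610
p = -0.337179 / -2.176610 = 0.1549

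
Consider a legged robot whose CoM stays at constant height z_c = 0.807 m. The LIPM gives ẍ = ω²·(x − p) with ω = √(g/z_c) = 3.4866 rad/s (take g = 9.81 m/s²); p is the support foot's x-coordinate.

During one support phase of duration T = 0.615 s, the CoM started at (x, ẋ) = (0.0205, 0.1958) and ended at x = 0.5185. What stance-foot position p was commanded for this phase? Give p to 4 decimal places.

ωT = 3.4866·0.615 = 2.144259; cosh(ωT) = 4.326434, sinh(ωT) = 4.209280
x(T) = p + (x₀−p)·cosh(ωT) + (ẋ₀/ω)·sinh(ωT) ⇒ p·(1 − cosh) = x(T) − x₀·cosh − (ẋ₀/ω)·sinh
numerator   = 0.5185 − (0.0205)·4.326434 − (0.1958/3.4866)·4.209280 = 0.193424
denominator = 1 − 4.326434 = -3.326434
p = 0.193424 / -3.326434 = -0.0581

p = -0.0581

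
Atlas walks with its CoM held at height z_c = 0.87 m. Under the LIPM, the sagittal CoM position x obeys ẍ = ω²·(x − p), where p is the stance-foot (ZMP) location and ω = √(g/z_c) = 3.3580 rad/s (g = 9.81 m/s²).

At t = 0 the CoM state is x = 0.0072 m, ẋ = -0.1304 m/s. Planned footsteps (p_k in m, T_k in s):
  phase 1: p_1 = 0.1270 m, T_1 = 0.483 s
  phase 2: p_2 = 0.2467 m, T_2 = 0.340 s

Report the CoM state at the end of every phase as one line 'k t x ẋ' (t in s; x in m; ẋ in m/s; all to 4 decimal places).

phase 1: p=0.1270, T=0.483, ωT=1.621914, cosh=2.630146, sinh=2.432625; start (x,ẋ)=(0.007200, -0.130400) → end (x,ẋ)=(-0.282557, -1.321588)
phase 2: p=0.2467, T=0.340, ωT=1.141720, cosh=1.725710, sinh=1.406441; start (x,ẋ)=(-0.282557, -1.321588) → end (x,ẋ)=(-1.220168, -4.780267)

1 0.4830 -0.2826 -1.3216
2 0.8230 -1.2202 -4.7803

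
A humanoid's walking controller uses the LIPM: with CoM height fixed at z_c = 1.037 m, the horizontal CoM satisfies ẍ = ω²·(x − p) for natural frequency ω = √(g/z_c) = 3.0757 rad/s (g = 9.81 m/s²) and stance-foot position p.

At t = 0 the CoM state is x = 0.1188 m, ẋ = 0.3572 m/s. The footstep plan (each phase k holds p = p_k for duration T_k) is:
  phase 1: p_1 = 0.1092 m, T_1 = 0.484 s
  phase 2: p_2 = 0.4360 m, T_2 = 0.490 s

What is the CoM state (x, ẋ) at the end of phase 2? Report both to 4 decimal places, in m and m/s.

x = 0.9170, ẋ = 1.7184

phase 1: p=0.1092, T=0.484, ωT=1.488639, cosh=2.328370, sinh=2.102690; start (x,ẋ)=(0.118800, 0.357200) → end (x,ẋ)=(0.375751, 0.893779)
phase 2: p=0.4360, T=0.490, ωT=1.507093, cosh=2.367572, sinh=2.146019; start (x,ẋ)=(0.375751, 0.893779) → end (x,ẋ)=(0.916975, 1.718411)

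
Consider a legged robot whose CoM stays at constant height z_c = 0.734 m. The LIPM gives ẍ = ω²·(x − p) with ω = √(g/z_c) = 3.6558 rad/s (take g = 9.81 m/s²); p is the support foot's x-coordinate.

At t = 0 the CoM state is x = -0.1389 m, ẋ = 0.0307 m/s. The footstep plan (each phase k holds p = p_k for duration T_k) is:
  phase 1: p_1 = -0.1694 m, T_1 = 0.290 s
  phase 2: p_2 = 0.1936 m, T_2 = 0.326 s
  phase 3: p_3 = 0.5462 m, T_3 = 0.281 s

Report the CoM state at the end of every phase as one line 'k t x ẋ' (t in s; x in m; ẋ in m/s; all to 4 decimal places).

1 0.2900 -0.1094 0.1913
2 0.6160 -0.2731 -1.3118
3 0.8970 -1.1818 -5.7146

phase 1: p=-0.1694, T=0.290, ωT=1.060182, cosh=1.616645, sinh=1.270252; start (x,ẋ)=(-0.138900, 0.030700) → end (x,ẋ)=(-0.109425, 0.191266)
phase 2: p=0.1936, T=0.326, ωT=1.191791, cosh=1.798325, sinh=1.494648; start (x,ẋ)=(-0.109425, 0.191266) → end (x,ẋ)=(-0.273140, -1.311811)
phase 3: p=0.5462, T=0.281, ωT=1.027280, cosh=1.575718, sinh=1.217739; start (x,ẋ)=(-0.273140, -1.311811) → end (x,ẋ)=(-1.181810, -5.714590)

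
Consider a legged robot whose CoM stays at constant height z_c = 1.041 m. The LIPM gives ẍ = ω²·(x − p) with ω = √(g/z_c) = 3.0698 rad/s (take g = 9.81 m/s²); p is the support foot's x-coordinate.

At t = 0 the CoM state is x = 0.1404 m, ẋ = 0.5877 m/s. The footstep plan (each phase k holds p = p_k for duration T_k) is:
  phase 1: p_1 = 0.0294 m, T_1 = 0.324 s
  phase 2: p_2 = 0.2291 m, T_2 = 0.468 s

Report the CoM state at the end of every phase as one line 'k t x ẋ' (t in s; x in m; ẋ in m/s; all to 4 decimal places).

1 0.3240 0.4234 1.3008
2 0.7920 1.5017 4.0741

phase 1: p=0.0294, T=0.324, ωT=0.994615, cosh=1.536775, sinh=1.166909; start (x,ẋ)=(0.140400, 0.587700) → end (x,ẋ)=(0.423382, 1.300784)
phase 2: p=0.2291, T=0.468, ωT=1.436666, cosh=2.222184, sinh=1.984465; start (x,ẋ)=(0.423382, 1.300784) → end (x,ẋ)=(1.501719, 4.074129)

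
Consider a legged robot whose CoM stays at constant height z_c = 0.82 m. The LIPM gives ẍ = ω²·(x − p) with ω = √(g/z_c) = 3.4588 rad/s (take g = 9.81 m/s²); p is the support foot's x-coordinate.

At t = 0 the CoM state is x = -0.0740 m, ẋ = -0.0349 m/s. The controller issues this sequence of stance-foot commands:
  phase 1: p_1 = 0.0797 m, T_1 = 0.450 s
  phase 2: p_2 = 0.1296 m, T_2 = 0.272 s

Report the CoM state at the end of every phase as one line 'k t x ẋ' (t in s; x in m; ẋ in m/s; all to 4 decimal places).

phase 1: p=0.0797, T=0.450, ωT=1.556460, cosh=2.476443, sinh=2.265562; start (x,ẋ)=(-0.074000, -0.034900) → end (x,ẋ)=(-0.323789, -1.290840)
phase 2: p=0.1296, T=0.272, ωT=0.940794, cosh=1.476166, sinh=1.085848; start (x,ẋ)=(-0.323789, -1.290840) → end (x,ẋ)=(-0.944921, -3.608302)

1 0.4500 -0.3238 -1.2908
2 0.7220 -0.9449 -3.6083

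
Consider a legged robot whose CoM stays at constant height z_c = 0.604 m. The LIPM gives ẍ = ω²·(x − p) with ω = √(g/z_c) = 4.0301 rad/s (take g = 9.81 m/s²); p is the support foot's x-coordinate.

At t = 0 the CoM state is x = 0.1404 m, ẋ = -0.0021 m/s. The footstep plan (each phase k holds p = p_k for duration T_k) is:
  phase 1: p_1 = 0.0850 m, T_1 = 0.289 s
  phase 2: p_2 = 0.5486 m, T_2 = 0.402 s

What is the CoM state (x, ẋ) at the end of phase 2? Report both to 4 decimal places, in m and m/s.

x = -0.2225, ẋ = -2.7520

phase 1: p=0.0850, T=0.289, ωT=1.164699, cosh=1.758487, sinh=1.446471; start (x,ẋ)=(0.140400, -0.002100) → end (x,ẋ)=(0.181666, 0.319257)
phase 2: p=0.5486, T=0.402, ωT=1.620100, cosh=2.625738, sinh=2.427859; start (x,ẋ)=(0.181666, 0.319257) → end (x,ẋ)=(-0.222541, -2.751981)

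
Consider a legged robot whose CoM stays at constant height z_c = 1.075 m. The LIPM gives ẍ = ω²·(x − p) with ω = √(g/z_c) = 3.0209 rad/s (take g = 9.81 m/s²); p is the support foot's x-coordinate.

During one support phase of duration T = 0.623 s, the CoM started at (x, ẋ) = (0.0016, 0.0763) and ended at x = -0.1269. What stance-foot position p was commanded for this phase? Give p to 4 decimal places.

ωT = 3.0209·0.623 = 1.882021; cosh(ωT) = 3.359521, sinh(ωT) = 3.207239
x(T) = p + (x₀−p)·cosh(ωT) + (ẋ₀/ω)·sinh(ωT) ⇒ p·(1 − cosh) = x(T) − x₀·cosh − (ẋ₀/ω)·sinh
numerator   = -0.1269 − (0.0016)·3.359521 − (0.0763/3.0209)·3.207239 = -0.213282
denominator = 1 − 3.359521 = -2.359521
p = -0.213282 / -2.359521 = 0.0904

p = 0.0904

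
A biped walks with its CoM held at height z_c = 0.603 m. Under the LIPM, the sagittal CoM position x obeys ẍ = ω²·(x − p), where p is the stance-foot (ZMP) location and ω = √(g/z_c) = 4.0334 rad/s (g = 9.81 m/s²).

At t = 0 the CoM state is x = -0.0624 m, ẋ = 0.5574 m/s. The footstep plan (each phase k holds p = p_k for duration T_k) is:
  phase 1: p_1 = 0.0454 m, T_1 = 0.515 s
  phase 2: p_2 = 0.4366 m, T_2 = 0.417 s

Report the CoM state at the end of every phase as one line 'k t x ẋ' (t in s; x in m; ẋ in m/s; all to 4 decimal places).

1 0.5150 0.1513 0.5515
2 0.9320 -0.0020 -1.4525

phase 1: p=0.0454, T=0.515, ωT=2.077201, cosh=4.053688, sinh=3.928408; start (x,ẋ)=(-0.062400, 0.557400) → end (x,ẋ)=(0.151303, 0.551452)
phase 2: p=0.4366, T=0.417, ωT=1.681928, cosh=2.780962, sinh=2.594947; start (x,ẋ)=(0.151303, 0.551452) → end (x,ẋ)=(-0.002016, -1.452484)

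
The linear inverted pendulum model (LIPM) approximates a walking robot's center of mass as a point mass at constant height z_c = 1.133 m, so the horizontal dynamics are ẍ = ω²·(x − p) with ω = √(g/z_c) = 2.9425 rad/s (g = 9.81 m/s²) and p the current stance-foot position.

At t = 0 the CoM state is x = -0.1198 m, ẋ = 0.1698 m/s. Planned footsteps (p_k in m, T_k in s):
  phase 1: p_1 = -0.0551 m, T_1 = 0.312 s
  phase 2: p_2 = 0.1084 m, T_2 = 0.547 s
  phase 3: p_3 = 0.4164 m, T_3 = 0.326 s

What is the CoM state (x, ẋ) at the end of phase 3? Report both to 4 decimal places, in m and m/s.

x = -1.2338, ẋ = -4.4605

phase 1: p=-0.0551, T=0.312, ωT=0.918060, cosh=1.451860, sinh=1.052567; start (x,ẋ)=(-0.119800, 0.169800) → end (x,ẋ)=(-0.088296, 0.046138)
phase 2: p=0.1084, T=0.547, ωT=1.609548, cosh=2.600263, sinh=2.400285; start (x,ẋ)=(-0.088296, 0.046138) → end (x,ẋ)=(-0.365425, -1.269259)
phase 3: p=0.4164, T=0.326, ωT=0.959255, cosh=1.496465, sinh=1.113287; start (x,ẋ)=(-0.365425, -1.269259) → end (x,ẋ)=(-1.233794, -4.460539)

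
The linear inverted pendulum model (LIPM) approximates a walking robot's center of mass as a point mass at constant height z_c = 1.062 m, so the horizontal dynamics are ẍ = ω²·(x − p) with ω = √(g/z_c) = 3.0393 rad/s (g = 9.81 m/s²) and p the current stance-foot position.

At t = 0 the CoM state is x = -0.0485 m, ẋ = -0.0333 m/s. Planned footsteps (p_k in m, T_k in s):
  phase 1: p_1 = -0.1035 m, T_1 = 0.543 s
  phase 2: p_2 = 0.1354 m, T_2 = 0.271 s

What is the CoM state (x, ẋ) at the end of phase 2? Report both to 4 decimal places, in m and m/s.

x = 0.0749, ẋ = 0.1180

phase 1: p=-0.1035, T=0.543, ωT=1.650340, cosh=2.700367, sinh=2.508383; start (x,ẋ)=(-0.048500, -0.033300) → end (x,ẋ)=(0.017537, 0.329383)
phase 2: p=0.1354, T=0.271, ωT=0.823650, cosh=1.358815, sinh=0.919988; start (x,ẋ)=(0.017537, 0.329383) → end (x,ẋ)=(0.074950, 0.118012)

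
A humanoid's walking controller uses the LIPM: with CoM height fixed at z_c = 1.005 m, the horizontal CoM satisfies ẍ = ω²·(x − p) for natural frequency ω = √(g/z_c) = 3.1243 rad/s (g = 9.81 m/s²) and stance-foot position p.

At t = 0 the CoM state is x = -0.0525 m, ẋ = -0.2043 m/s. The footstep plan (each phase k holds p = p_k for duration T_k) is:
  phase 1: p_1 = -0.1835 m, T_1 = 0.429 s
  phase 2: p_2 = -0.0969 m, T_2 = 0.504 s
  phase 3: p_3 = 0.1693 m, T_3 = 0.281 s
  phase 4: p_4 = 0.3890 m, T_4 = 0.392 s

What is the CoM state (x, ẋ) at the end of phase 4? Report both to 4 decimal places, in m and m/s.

phase 1: p=-0.1835, T=0.429, ωT=1.340325, cosh=2.041022, sinh=1.779262; start (x,ẋ)=(-0.052500, -0.204300) → end (x,ẋ)=(-0.032473, 0.311241)
phase 2: p=-0.0969, T=0.504, ωT=1.574647, cosh=2.518059, sinh=2.310979; start (x,ẋ)=(-0.032473, 0.311241) → end (x,ẋ)=(0.295549, 1.248898)
phase 3: p=0.1693, T=0.281, ωT=0.877928, cosh=1.410777, sinh=0.995134; start (x,ẋ)=(0.295549, 1.248898) → end (x,ẋ)=(0.745201, 2.154437)
phase 4: p=0.3890, T=0.392, ωT=1.224726, cosh=1.848535, sinh=1.554697; start (x,ẋ)=(0.745201, 2.154437) → end (x,ẋ)=(2.119529, 5.712740)

x = 2.1195, ẋ = 5.7127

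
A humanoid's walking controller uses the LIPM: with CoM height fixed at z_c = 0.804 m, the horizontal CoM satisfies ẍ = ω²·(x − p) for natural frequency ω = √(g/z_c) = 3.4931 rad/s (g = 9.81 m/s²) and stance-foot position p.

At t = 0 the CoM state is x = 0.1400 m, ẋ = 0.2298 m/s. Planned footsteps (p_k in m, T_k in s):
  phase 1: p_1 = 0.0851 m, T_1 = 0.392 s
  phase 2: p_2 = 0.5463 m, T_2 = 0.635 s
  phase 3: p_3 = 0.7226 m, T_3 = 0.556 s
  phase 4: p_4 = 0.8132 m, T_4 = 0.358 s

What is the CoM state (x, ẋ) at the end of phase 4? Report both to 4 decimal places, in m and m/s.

phase 1: p=0.0851, T=0.392, ωT=1.369295, cosh=2.093432, sinh=1.839146; start (x,ẋ)=(0.140000, 0.229800) → end (x,ẋ)=(0.321021, 0.833766)
phase 2: p=0.5463, T=0.635, ωT=2.218119, cosh=4.649419, sinh=4.540605; start (x,ẋ)=(0.321021, 0.833766) → end (x,ẋ)=(0.582678, 0.303425)
phase 3: p=0.7226, T=0.556, ωT=1.942164, cosh=3.558608, sinh=3.415215; start (x,ẋ)=(0.582678, 0.303425) → end (x,ẋ)=(0.521331, -0.589457)
phase 4: p=0.8132, T=0.358, ωT=1.250530, cosh=1.889273, sinh=1.602920; start (x,ẋ)=(0.521331, -0.589457) → end (x,ẋ)=(-0.008711, -2.747864)

x = -0.0087, ẋ = -2.7479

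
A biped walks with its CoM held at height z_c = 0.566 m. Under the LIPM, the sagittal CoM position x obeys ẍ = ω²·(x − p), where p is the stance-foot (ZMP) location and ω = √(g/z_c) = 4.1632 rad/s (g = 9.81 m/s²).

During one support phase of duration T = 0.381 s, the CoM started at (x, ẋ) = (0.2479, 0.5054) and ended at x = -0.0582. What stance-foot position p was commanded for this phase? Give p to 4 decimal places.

p = 0.6299

ωT = 4.1632·0.381 = 1.586179; cosh(ωT) = 2.544877, sinh(ωT) = 2.340171
x(T) = p + (x₀−p)·cosh(ωT) + (ẋ₀/ω)·sinh(ωT) ⇒ p·(1 − cosh) = x(T) − x₀·cosh − (ẋ₀/ω)·sinh
numerator   = -0.0582 − (0.2479)·2.544877 − (0.5054/4.1632)·2.340171 = -0.973165
denominator = 1 − 2.544877 = -1.544877
p = -0.973165 / -1.544877 = 0.6299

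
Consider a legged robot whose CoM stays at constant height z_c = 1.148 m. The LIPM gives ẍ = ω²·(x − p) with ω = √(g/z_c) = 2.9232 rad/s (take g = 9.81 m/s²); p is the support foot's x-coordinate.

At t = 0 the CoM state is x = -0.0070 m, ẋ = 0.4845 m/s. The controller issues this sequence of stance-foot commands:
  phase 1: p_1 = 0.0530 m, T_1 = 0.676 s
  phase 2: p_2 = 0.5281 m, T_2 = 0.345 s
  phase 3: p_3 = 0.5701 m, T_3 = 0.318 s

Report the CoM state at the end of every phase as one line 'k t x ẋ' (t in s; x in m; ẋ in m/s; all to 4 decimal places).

1 0.6760 0.4188 1.1608
2 1.0210 0.8302 1.4231
3 1.3390 1.4715 2.8966

phase 1: p=0.0530, T=0.676, ωT=1.976083, cosh=3.676521, sinh=3.537910; start (x,ẋ)=(-0.007000, 0.484500) → end (x,ẋ)=(0.418793, 1.160753)
phase 2: p=0.5281, T=0.345, ωT=1.008504, cosh=1.553130, sinh=1.188366; start (x,ẋ)=(0.418793, 1.160753) → end (x,ẋ)=(0.830211, 1.423086)
phase 3: p=0.5701, T=0.318, ωT=0.929578, cosh=1.464080, sinh=1.069359; start (x,ẋ)=(0.830211, 1.423086) → end (x,ẋ)=(1.471514, 2.896606)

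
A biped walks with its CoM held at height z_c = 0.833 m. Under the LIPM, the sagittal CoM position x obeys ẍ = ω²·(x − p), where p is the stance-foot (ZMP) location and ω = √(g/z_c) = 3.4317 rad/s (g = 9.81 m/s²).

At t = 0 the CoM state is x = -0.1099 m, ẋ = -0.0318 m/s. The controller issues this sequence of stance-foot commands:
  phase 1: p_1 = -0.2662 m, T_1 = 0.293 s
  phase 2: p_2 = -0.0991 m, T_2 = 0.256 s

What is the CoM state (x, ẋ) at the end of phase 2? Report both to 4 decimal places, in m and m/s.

phase 1: p=-0.2662, T=0.293, ωT=1.005488, cosh=1.549554, sinh=1.183688; start (x,ẋ)=(-0.109900, -0.031800) → end (x,ẋ)=(-0.034973, 0.585624)
phase 2: p=-0.0991, T=0.256, ωT=0.878515, cosh=1.411361, sinh=0.995962; start (x,ẋ)=(-0.034973, 0.585624) → end (x,ẋ)=(0.161368, 1.045702)

x = 0.1614, ẋ = 1.0457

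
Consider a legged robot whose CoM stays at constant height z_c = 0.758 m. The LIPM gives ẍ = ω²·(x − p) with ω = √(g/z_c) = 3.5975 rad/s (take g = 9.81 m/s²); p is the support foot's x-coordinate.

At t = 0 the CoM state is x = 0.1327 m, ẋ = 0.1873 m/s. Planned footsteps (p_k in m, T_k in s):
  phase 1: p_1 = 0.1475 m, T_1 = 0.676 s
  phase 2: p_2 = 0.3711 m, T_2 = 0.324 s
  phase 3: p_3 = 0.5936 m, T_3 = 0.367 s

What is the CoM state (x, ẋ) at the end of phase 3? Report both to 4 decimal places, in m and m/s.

x = 1.3418, ẋ = 2.9743

phase 1: p=0.1475, T=0.676, ωT=2.431910, cosh=5.734234, sinh=5.646365; start (x,ẋ)=(0.132700, 0.187300) → end (x,ẋ)=(0.356605, 0.773393)
phase 2: p=0.3711, T=0.324, ωT=1.165590, cosh=1.759777, sinh=1.448038; start (x,ẋ)=(0.356605, 0.773393) → end (x,ẋ)=(0.656893, 1.285491)
phase 3: p=0.5936, T=0.367, ωT=1.320283, cosh=2.005769, sinh=1.738710; start (x,ẋ)=(0.656893, 1.285491) → end (x,ẋ)=(1.341842, 2.974294)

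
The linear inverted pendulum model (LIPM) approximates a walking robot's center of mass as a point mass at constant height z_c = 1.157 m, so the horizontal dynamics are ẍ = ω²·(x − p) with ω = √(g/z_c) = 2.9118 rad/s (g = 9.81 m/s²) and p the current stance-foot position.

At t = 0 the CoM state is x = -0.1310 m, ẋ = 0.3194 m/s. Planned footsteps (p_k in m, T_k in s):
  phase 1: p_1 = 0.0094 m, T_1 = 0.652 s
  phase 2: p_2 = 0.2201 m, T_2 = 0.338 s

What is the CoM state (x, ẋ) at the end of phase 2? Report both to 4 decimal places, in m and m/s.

x = -0.3824, ẋ = -1.4843

phase 1: p=0.0094, T=0.652, ωT=1.898494, cosh=3.412812, sinh=3.263018; start (x,ẋ)=(-0.131000, 0.319400) → end (x,ẋ)=(-0.111833, -0.243924)
phase 2: p=0.2201, T=0.338, ωT=0.984188, cosh=1.524691, sinh=1.150949; start (x,ẋ)=(-0.111833, -0.243924) → end (x,ẋ)=(-0.382411, -1.484327)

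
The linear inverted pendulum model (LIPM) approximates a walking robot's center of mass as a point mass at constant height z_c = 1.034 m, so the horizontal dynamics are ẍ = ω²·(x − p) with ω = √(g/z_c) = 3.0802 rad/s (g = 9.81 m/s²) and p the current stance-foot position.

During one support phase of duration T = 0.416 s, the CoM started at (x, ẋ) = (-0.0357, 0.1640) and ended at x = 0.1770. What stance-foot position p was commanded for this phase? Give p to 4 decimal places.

ωT = 3.0802·0.416 = 1.281363; cosh(ωT) = 1.939602, sinh(ωT) = 1.661944
x(T) = p + (x₀−p)·cosh(ωT) + (ẋ₀/ω)·sinh(ωT) ⇒ p·(1 − cosh) = x(T) − x₀·cosh − (ẋ₀/ω)·sinh
numerator   = 0.1770 − (-0.0357)·1.939602 − (0.1640/3.0802)·1.661944 = 0.157756
denominator = 1 − 1.939602 = -0.939602
p = 0.157756 / -0.939602 = -0.1679

p = -0.1679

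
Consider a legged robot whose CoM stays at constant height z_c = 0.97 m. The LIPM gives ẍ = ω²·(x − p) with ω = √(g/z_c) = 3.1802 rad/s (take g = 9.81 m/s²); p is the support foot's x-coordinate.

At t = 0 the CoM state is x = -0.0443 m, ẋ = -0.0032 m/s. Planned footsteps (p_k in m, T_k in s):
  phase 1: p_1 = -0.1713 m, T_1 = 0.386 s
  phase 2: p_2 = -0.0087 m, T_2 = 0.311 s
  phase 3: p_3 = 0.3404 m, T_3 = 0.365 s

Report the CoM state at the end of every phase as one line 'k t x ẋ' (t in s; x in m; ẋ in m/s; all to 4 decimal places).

1 0.3860 0.0625 0.6241
2 0.6970 0.3275 1.2172
3 1.0620 0.8688 2.0745

phase 1: p=-0.1713, T=0.386, ωT=1.227557, cosh=1.852945, sinh=1.559937; start (x,ẋ)=(-0.044300, -0.003200) → end (x,ẋ)=(0.062454, 0.624107)
phase 2: p=-0.0087, T=0.311, ωT=0.989042, cosh=1.530295, sinh=1.158363; start (x,ẋ)=(0.062454, 0.624107) → end (x,ẋ)=(0.327513, 1.217188)
phase 3: p=0.3404, T=0.365, ωT=1.160773, cosh=1.752822, sinh=1.439578; start (x,ẋ)=(0.327513, 1.217188) → end (x,ẋ)=(0.868795, 2.074515)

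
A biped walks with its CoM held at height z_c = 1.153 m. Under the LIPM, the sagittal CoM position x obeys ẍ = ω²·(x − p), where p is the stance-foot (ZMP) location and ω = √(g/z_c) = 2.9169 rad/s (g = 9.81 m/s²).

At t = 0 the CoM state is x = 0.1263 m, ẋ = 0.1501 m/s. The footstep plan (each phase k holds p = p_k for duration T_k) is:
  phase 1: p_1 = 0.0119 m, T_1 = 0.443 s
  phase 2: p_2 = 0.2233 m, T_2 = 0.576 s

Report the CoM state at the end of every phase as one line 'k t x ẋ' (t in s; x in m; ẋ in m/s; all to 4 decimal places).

1 0.4430 0.3225 0.8555
2 1.0190 1.2582 3.1242

phase 1: p=0.0119, T=0.443, ωT=1.292187, cosh=1.957704, sinh=1.683035; start (x,ẋ)=(0.126300, 0.150100) → end (x,ẋ)=(0.322468, 0.855469)
phase 2: p=0.2233, T=0.576, ωT=1.680134, cosh=2.776313, sinh=2.589964; start (x,ẋ)=(0.322468, 0.855469) → end (x,ẋ)=(1.258207, 3.124232)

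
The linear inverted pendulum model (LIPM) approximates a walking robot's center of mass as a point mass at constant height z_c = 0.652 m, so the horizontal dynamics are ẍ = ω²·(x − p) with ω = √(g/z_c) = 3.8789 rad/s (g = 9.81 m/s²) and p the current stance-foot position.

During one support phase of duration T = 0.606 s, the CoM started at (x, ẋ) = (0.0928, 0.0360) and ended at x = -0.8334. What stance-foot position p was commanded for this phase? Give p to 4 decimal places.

p = 0.3198

ωT = 3.8789·0.606 = 2.350613; cosh(ωT) = 5.293657, sinh(ωT) = 5.198346
x(T) = p + (x₀−p)·cosh(ωT) + (ẋ₀/ω)·sinh(ωT) ⇒ p·(1 − cosh) = x(T) − x₀·cosh − (ẋ₀/ω)·sinh
numerator   = -0.8334 − (0.0928)·5.293657 − (0.0360/3.8789)·5.198346 = -1.372897
denominator = 1 − 5.293657 = -4.293657
p = -1.372897 / -4.293657 = 0.3198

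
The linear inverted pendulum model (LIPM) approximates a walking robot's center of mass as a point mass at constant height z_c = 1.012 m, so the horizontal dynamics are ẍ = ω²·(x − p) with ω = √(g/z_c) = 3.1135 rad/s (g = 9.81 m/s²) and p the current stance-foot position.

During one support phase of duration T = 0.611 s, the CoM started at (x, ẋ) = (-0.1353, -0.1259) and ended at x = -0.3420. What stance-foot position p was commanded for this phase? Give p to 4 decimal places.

ωT = 3.1135·0.611 = 1.902348; cosh(ωT) = 3.425416, sinh(ωT) = 3.276198
x(T) = p + (x₀−p)·cosh(ωT) + (ẋ₀/ω)·sinh(ωT) ⇒ p·(1 − cosh) = x(T) − x₀·cosh − (ẋ₀/ω)·sinh
numerator   = -0.3420 − (-0.1353)·3.425416 − (-0.1259/3.1135)·3.276198 = 0.253938
denominator = 1 − 3.425416 = -2.425416
p = 0.253938 / -2.425416 = -0.1047

p = -0.1047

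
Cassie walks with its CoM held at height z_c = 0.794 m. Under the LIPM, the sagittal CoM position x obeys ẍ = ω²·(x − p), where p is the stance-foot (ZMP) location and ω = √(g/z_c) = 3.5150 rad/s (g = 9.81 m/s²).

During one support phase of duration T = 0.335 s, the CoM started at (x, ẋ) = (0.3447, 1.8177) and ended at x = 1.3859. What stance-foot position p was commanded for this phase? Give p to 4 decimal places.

ωT = 3.5150·0.335 = 1.177525; cosh(ωT) = 1.777185, sinh(ωT) = 1.469145
x(T) = p + (x₀−p)·cosh(ωT) + (ẋ₀/ω)·sinh(ωT) ⇒ p·(1 − cosh) = x(T) − x₀·cosh − (ẋ₀/ω)·sinh
numerator   = 1.3859 − (0.3447)·1.777185 − (1.8177/3.5150)·1.469145 = 0.013571
denominator = 1 − 1.777185 = -0.777185
p = 0.013571 / -0.777185 = -0.0175

p = -0.0175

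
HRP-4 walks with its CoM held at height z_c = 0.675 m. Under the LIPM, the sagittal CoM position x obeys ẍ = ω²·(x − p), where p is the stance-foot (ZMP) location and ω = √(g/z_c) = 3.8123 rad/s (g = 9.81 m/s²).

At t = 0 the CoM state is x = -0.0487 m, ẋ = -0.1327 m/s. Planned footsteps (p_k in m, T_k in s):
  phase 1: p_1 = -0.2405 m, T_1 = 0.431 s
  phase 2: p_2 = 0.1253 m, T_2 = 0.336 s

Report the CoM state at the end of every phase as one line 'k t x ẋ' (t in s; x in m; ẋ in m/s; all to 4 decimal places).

1 0.4310 0.1873 1.4639
2 0.7670 0.8834 3.2312

phase 1: p=-0.2405, T=0.431, ωT=1.643101, cosh=2.682281, sinh=2.488901; start (x,ẋ)=(-0.048700, -0.132700) → end (x,ẋ)=(0.187327, 1.463944)
phase 2: p=0.1253, T=0.336, ωT=1.280933, cosh=1.938887, sinh=1.661109; start (x,ẋ)=(0.187327, 1.463944) → end (x,ẋ)=(0.883438, 3.231216)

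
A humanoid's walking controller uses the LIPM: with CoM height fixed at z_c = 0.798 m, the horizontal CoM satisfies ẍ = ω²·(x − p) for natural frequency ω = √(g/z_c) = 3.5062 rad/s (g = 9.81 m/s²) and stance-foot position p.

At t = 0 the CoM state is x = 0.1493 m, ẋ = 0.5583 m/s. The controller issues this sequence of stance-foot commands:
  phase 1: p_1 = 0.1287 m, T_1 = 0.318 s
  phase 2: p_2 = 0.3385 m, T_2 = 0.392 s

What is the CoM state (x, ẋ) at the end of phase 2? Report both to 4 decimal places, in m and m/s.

x = 0.9754, ẋ = 2.4596

phase 1: p=0.1287, T=0.318, ωT=1.114972, cosh=1.688703, sinh=1.360778; start (x,ẋ)=(0.149300, 0.558300) → end (x,ẋ)=(0.380167, 1.041089)
phase 2: p=0.3385, T=0.392, ωT=1.374430, cosh=2.102904, sinh=1.849920; start (x,ẋ)=(0.380167, 1.041089) → end (x,ẋ)=(0.975415, 2.459571)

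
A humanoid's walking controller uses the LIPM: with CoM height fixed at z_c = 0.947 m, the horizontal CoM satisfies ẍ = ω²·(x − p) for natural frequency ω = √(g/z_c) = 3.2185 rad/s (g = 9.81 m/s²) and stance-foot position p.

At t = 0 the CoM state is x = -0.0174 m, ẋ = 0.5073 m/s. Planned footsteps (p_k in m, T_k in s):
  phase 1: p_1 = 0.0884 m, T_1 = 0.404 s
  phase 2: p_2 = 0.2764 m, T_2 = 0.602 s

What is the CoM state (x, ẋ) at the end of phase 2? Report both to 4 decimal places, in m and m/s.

phase 1: p=0.0884, T=0.404, ωT=1.300274, cosh=1.971380, sinh=1.698923; start (x,ẋ)=(-0.017400, 0.507300) → end (x,ẋ)=(0.147612, 0.421568)
phase 2: p=0.2764, T=0.602, ωT=1.937537, cosh=3.542845, sinh=3.398787; start (x,ẋ)=(0.147612, 0.421568) → end (x,ẋ)=(0.265308, 0.084743)

x = 0.2653, ẋ = 0.0847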